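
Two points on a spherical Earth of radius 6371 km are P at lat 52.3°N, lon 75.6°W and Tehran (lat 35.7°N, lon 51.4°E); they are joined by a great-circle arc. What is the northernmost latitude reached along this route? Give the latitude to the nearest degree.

The great circle lies in the plane with unit normal n̂ = (p₁ × p₂)/|p₁ × p₂|.
Here n̂_z ≈ +0.402; the vertex latitude is φ_max = arccos|n̂_z| ≈ 66.3°.
Check via Clairaut: cos φ_max = |cos φ₁| · sin C = cos(52.3°)·sin(41.1°) ≈ 0.402, again giving ≈ 66.3°.

≈ 66°N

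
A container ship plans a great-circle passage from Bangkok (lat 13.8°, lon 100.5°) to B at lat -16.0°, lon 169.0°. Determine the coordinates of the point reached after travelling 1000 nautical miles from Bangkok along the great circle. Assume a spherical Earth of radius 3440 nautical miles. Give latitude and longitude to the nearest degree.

The haversine formula gives a central angle δ ≈ 1.291 rad (74.0°) between the endpoints. The total great-circle distance is δ·R ≈ 1.291 × 3440 ≈ 4440 nmi, so the target fraction is f = 1000/4440 ≈ 0.225.
Interpolate at f ≈ 0.225 with slerp weights a = sin((1−f)δ)/sin δ ≈ 0.876, b = sin(fδ)/sin δ ≈ 0.298.
p = a·p₁ + b·p₂ ≈ (-0.436, 0.891, 0.127); φ = arcsin(p_z) ≈ 7.28°, λ = atan2(p_y, p_x) ≈ 116.10°.

≈ lat 7°, lon 116°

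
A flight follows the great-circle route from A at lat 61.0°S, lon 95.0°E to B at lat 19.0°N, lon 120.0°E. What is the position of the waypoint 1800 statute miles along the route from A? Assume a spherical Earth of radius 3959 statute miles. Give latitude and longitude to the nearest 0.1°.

Convert each endpoint to a unit vector on the sphere (x = cos φ cos λ, y = cos φ sin λ, z = sin φ).
The central angle between the endpoints is δ = arccos(p₁·p₂) ≈ 1.440 rad (82.5°). The total great-circle distance is δ·R ≈ 1.440 × 3959 ≈ 5700 mi, so the target fraction is f = 1800/5700 ≈ 0.316.
Interpolate at f ≈ 0.316 with slerp weights a = sin((1−f)δ)/sin δ ≈ 0.841, b = sin(fδ)/sin δ ≈ 0.443.
p = a·p₁ + b·p₂ ≈ (-0.245, 0.769, -0.591); φ = arcsin(p_z) ≈ -36.22°, λ = atan2(p_y, p_x) ≈ 107.67°.

≈ lat 36.2°S, lon 107.7°E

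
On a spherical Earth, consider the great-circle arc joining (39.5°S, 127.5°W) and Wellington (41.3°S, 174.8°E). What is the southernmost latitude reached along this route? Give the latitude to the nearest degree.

≈ 44°S

The great circle lies in the plane with unit normal n̂ = (p₁ × p₂)/|p₁ × p₂|.
Here n̂_z ≈ -0.716; the vertex latitude is φ_max = arccos|n̂_z| ≈ 44.2°.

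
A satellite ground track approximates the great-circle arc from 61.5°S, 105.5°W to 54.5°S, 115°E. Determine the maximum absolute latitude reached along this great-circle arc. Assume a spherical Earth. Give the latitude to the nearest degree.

≈ 78°S

The great circle lies in the plane with unit normal n̂ = (p₁ × p₂)/|p₁ × p₂|.
Here n̂_z ≈ -0.208; the vertex latitude is φ_max = arccos|n̂_z| ≈ 78.0°.
Check via Clairaut: cos φ_max = |cos φ₁| · sin C = cos(61.5°)·sin(154.1°) ≈ 0.208, again giving ≈ 78.0°.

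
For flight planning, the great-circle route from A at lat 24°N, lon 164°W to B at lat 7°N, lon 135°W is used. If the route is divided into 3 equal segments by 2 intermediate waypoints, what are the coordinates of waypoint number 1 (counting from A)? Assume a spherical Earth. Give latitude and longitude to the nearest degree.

≈ lat 19°N, lon 154°W

Write both endpoints as unit vectors p₁, p₂ with components (cos φ cos λ, cos φ sin λ, sin φ).
The central angle between the endpoints is δ = arccos(p₁·p₂) ≈ 0.569 rad (32.6°).
Interpolate at f = 1/3 with slerp weights a = sin((1−f)δ)/sin δ ≈ 0.687, b = sin(fδ)/sin δ ≈ 0.350.
p = a·p₁ + b·p₂ ≈ (-0.849, -0.419, 0.322); φ = arcsin(p_z) ≈ 18.79°, λ = atan2(p_y, p_x) ≈ -153.76°.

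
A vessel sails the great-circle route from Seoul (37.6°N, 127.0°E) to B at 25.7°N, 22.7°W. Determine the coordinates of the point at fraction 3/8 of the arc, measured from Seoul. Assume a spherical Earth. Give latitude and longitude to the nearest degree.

≈ 66°N, 74°E

The haversine formula gives a central angle δ ≈ 1.930 rad (110.6°) between the endpoints.
Interpolate at f = 3/8 with slerp weights a = sin((1−f)δ)/sin δ ≈ 0.998, b = sin(fδ)/sin δ ≈ 0.708.
p = a·p₁ + b·p₂ ≈ (0.112, 0.386, 0.916); φ = arcsin(p_z) ≈ 66.32°, λ = atan2(p_y, p_x) ≈ 73.77°.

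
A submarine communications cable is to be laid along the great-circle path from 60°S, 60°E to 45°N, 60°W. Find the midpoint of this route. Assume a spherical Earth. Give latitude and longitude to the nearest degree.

Write both endpoints as unit vectors p₁, p₂ with components (cos φ cos λ, cos φ sin λ, sin φ).
The central angle between the endpoints is δ = arccos(p₁·p₂) ≈ 2.480 rad (142.1°).
Interpolate at f = 1/2 with slerp weights a = sin((1−f)δ)/sin δ ≈ 1.540, b = sin(fδ)/sin δ ≈ 1.540.
p = a·p₁ + b·p₂ ≈ (0.929, -0.276, -0.245); φ = arcsin(p_z) ≈ -14.17°, λ = atan2(p_y, p_x) ≈ -16.55°.

≈ 14°S, 17°W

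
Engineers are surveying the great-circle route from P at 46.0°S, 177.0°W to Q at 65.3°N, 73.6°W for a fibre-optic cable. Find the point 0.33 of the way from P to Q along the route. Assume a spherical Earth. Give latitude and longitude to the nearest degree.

≈ 6°S, 152°W

Write both endpoints as unit vectors p₁, p₂ with components (cos φ cos λ, cos φ sin λ, sin φ).
The central angle between the endpoints is δ = arccos(p₁·p₂) ≈ 2.376 rad (136.1°).
Interpolate at f = 0.33 with slerp weights a = sin((1−f)δ)/sin δ ≈ 1.442, b = sin(fδ)/sin δ ≈ 1.019.
p = a·p₁ + b·p₂ ≈ (-0.880, -0.461, -0.112); φ = arcsin(p_z) ≈ -6.43°, λ = atan2(p_y, p_x) ≈ -152.37°.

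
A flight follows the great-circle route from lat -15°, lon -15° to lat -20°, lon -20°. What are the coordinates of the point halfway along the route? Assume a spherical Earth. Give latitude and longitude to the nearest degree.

Write both endpoints as unit vectors p₁, p₂ with components (cos φ cos λ, cos φ sin λ, sin φ).
The central angle between the endpoints is δ = arccos(p₁·p₂) ≈ 0.121 rad (6.9°).
Interpolate at f = 1/2 with slerp weights a = sin((1−f)δ)/sin δ ≈ 0.501, b = sin(fδ)/sin δ ≈ 0.501.
p = a·p₁ + b·p₂ ≈ (0.910, -0.286, -0.301); φ = arcsin(p_z) ≈ -17.52°, λ = atan2(p_y, p_x) ≈ -17.47°.

≈ lat -18°, lon -17°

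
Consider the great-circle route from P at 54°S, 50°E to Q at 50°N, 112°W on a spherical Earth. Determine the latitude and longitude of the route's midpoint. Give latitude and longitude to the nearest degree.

The haversine formula gives a central angle δ ≈ 2.937 rad (168.3°) between the endpoints.
Interpolate at f = 1/2 with slerp weights a = sin((1−f)δ)/sin δ ≈ 4.888, b = sin(fδ)/sin δ ≈ 4.888.
p = a·p₁ + b·p₂ ≈ (0.670, -0.712, -0.210); φ = arcsin(p_z) ≈ -12.13°, λ = atan2(p_y, p_x) ≈ -46.76°.

≈ 12°S, 47°W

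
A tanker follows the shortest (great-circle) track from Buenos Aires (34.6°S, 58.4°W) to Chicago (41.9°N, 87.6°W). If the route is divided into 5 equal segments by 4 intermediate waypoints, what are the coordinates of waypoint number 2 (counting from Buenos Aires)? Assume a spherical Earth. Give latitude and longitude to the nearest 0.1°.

≈ 4.0°S, 69.8°W

Convert each endpoint to a unit vector on the sphere (x = cos φ cos λ, y = cos φ sin λ, z = sin φ).
The central angle between the endpoints is δ = arccos(p₁·p₂) ≈ 1.415 rad (81.0°).
Interpolate at f = 2/5 with slerp weights a = sin((1−f)δ)/sin δ ≈ 0.760, b = sin(fδ)/sin δ ≈ 0.543.
p = a·p₁ + b·p₂ ≈ (0.345, -0.936, -0.069); φ = arcsin(p_z) ≈ -3.95°, λ = atan2(p_y, p_x) ≈ -69.79°.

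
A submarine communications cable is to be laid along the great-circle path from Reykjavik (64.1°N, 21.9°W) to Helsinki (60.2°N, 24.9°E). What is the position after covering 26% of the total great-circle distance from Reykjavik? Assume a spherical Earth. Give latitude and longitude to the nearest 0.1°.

Convert each endpoint to a unit vector on the sphere (x = cos φ cos λ, y = cos φ sin λ, z = sin φ).
The central angle between the endpoints is δ = arccos(p₁·p₂) ≈ 0.379 rad (21.7°).
Interpolate at f = 0.26 with slerp weights a = sin((1−f)δ)/sin δ ≈ 0.748, b = sin(fδ)/sin δ ≈ 0.266.
p = a·p₁ + b·p₂ ≈ (0.423, -0.066, 0.904); φ = arcsin(p_z) ≈ 64.65°, λ = atan2(p_y, p_x) ≈ -8.90°.

≈ (64.6°N, 8.9°W)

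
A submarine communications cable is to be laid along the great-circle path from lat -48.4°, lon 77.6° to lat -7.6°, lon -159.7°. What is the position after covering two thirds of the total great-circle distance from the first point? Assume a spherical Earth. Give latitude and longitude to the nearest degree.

≈ lat -35°, lon 176°

Write both endpoints as unit vectors p₁, p₂ with components (cos φ cos λ, cos φ sin λ, sin φ).
The central angle between the endpoints is δ = arccos(p₁·p₂) ≈ 1.830 rad (104.9°).
Interpolate at f = 2/3 with slerp weights a = sin((1−f)δ)/sin δ ≈ 0.593, b = sin(fδ)/sin δ ≈ 0.972.
p = a·p₁ + b·p₂ ≈ (-0.819, 0.050, -0.572); φ = arcsin(p_z) ≈ -34.88°, λ = atan2(p_y, p_x) ≈ 176.49°.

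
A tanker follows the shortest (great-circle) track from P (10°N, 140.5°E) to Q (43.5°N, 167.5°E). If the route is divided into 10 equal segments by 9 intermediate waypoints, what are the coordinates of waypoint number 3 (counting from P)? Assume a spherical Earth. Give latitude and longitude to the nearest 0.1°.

≈ (20.5°N, 147.1°E)

Write both endpoints as unit vectors p₁, p₂ with components (cos φ cos λ, cos φ sin λ, sin φ).
The central angle between the endpoints is δ = arccos(p₁·p₂) ≈ 0.714 rad (40.9°).
Interpolate at f = 3/10 with slerp weights a = sin((1−f)δ)/sin δ ≈ 0.732, b = sin(fδ)/sin δ ≈ 0.325.
p = a·p₁ + b·p₂ ≈ (-0.786, 0.509, 0.350); φ = arcsin(p_z) ≈ 20.52°, λ = atan2(p_y, p_x) ≈ 147.05°.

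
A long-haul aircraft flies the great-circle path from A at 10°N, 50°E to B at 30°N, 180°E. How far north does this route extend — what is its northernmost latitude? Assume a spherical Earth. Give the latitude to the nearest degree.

The great circle lies in the plane with unit normal n̂ = (p₁ × p₂)/|p₁ × p₂|.
Here n̂_z ≈ +0.736; the vertex latitude is φ_max = arccos|n̂_z| ≈ 42.6°.
Check via Clairaut: cos φ_max = |cos φ₁| · sin C = cos(10.0°)·sin(48.4°) ≈ 0.736, again giving ≈ 42.6°.

≈ 43°N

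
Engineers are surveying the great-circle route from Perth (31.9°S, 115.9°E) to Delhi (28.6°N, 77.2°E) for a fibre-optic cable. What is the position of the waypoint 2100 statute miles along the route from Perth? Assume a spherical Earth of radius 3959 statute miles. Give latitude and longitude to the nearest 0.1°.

Convert each endpoint to a unit vector on the sphere (x = cos φ cos λ, y = cos φ sin λ, z = sin φ).
The central angle between the endpoints is δ = arccos(p₁·p₂) ≈ 1.236 rad (70.8°). The total great-circle distance is δ·R ≈ 1.236 × 3959 ≈ 4893 mi, so the target fraction is f = 2100/4893 ≈ 0.429.
Interpolate at f ≈ 0.429 with slerp weights a = sin((1−f)δ)/sin δ ≈ 0.686, b = sin(fδ)/sin δ ≈ 0.536.
p = a·p₁ + b·p₂ ≈ (-0.150, 0.983, -0.106); φ = arcsin(p_z) ≈ -6.10°, λ = atan2(p_y, p_x) ≈ 98.70°.

≈ 6.1°S, 98.7°E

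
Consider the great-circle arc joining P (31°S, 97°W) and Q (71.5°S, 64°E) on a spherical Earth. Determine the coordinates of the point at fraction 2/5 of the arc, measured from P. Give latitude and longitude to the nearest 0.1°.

The haversine formula gives a central angle δ ≈ 1.337 rad (76.6°) between the endpoints.
Interpolate at f = 2/5 with slerp weights a = sin((1−f)δ)/sin δ ≈ 0.739, b = sin(fδ)/sin δ ≈ 0.524.
p = a·p₁ + b·p₂ ≈ (-0.004, -0.479, -0.878); φ = arcsin(p_z) ≈ -61.35°, λ = atan2(p_y, p_x) ≈ -90.52°.

≈ (61.4°S, 90.5°W)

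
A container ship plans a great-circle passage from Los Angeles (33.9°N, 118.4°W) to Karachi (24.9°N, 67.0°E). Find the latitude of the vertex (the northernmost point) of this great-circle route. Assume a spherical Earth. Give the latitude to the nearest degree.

The great circle lies in the plane with unit normal n̂ = (p₁ × p₂)/|p₁ × p₂|.
Here n̂_z ≈ -0.083; the vertex latitude is φ_max = arccos|n̂_z| ≈ 85.3°.

≈ 85°N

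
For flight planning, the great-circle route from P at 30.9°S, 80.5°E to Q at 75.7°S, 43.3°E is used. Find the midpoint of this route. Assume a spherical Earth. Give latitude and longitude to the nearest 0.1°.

≈ 54.3°S, 72.4°E

From cos δ = sin φ₁ sin φ₂ + cos φ₁ cos φ₂ cos Δλ, the central angle is δ ≈ 0.841 rad (48.2°).
Interpolate at f = 1/2 with slerp weights a = sin((1−f)δ)/sin δ ≈ 0.548, b = sin(fδ)/sin δ ≈ 0.548.
p = a·p₁ + b·p₂ ≈ (0.176, 0.556, -0.812); φ = arcsin(p_z) ≈ -54.30°, λ = atan2(p_y, p_x) ≈ 72.44°.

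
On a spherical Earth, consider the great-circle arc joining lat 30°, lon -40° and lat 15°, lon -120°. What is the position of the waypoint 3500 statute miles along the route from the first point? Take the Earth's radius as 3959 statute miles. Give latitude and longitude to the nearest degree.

≈ lat 25°, lon -97°

The haversine formula gives a central angle δ ≈ 1.293 rad (74.1°) between the endpoints. The total great-circle distance is δ·R ≈ 1.293 × 3959 ≈ 5117 mi, so the target fraction is f = 3500/5117 ≈ 0.684.
Interpolate at f ≈ 0.684 with slerp weights a = sin((1−f)δ)/sin δ ≈ 0.413, b = sin(fδ)/sin δ ≈ 0.804.
p = a·p₁ + b·p₂ ≈ (-0.114, -0.903, 0.415); φ = arcsin(p_z) ≈ 24.50°, λ = atan2(p_y, p_x) ≈ -97.22°.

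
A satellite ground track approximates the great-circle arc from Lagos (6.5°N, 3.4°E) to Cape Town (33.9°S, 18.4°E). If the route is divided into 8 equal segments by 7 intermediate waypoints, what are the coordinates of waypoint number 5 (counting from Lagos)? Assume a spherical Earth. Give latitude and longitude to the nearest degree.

The haversine formula gives a central angle δ ≈ 0.747 rad (42.8°) between the endpoints.
Interpolate at f = 5/8 with slerp weights a = sin((1−f)δ)/sin δ ≈ 0.407, b = sin(fδ)/sin δ ≈ 0.662.
p = a·p₁ + b·p₂ ≈ (0.925, 0.198, -0.323); φ = arcsin(p_z) ≈ -18.87°, λ = atan2(p_y, p_x) ≈ 12.05°.

≈ 19°S, 12°E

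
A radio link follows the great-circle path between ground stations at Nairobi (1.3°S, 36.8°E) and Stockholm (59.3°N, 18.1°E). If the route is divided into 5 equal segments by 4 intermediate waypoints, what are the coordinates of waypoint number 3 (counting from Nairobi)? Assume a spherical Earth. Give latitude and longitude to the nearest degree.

Write both endpoints as unit vectors p₁, p₂ with components (cos φ cos λ, cos φ sin λ, sin φ).
The central angle between the endpoints is δ = arccos(p₁·p₂) ≈ 1.088 rad (62.4°).
Interpolate at f = 3/5 with slerp weights a = sin((1−f)δ)/sin δ ≈ 0.476, b = sin(fδ)/sin δ ≈ 0.686.
p = a·p₁ + b·p₂ ≈ (0.714, 0.394, 0.579); φ = arcsin(p_z) ≈ 35.38°, λ = atan2(p_y, p_x) ≈ 28.89°.

≈ 35°N, 29°E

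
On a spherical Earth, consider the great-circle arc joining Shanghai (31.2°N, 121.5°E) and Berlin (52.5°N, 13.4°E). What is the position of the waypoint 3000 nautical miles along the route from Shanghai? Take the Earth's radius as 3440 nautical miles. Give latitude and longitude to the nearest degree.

From cos δ = sin φ₁ sin φ₂ + cos φ₁ cos φ₂ cos Δλ, the central angle is δ ≈ 1.319 rad (75.6°). The total great-circle distance is δ·R ≈ 1.319 × 3440 ≈ 4537 nmi, so the target fraction is f = 3000/4537 ≈ 0.661.
Interpolate at f ≈ 0.661 with slerp weights a = sin((1−f)δ)/sin δ ≈ 0.446, b = sin(fδ)/sin δ ≈ 0.791.
p = a·p₁ + b·p₂ ≈ (0.269, 0.437, 0.858); φ = arcsin(p_z) ≈ 59.14°, λ = atan2(p_y, p_x) ≈ 58.40°.

≈ 59°N, 58°E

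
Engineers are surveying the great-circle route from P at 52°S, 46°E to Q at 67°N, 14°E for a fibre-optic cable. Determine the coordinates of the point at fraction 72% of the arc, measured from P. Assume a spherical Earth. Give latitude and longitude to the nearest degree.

Write both endpoints as unit vectors p₁, p₂ with components (cos φ cos λ, cos φ sin λ, sin φ).
The central angle between the endpoints is δ = arccos(p₁·p₂) ≈ 2.119 rad (121.4°).
Interpolate at f = 0.72 with slerp weights a = sin((1−f)δ)/sin δ ≈ 0.655, b = sin(fδ)/sin δ ≈ 1.171.
p = a·p₁ + b·p₂ ≈ (0.724, 0.401, 0.561); φ = arcsin(p_z) ≈ 34.14°, λ = atan2(p_y, p_x) ≈ 28.97°.

≈ 34°N, 29°E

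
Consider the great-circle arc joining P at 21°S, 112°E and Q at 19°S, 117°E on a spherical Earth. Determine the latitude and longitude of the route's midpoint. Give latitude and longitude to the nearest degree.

≈ 20°S, 115°E

The haversine formula gives a central angle δ ≈ 0.089 rad (5.1°) between the endpoints.
Interpolate at f = 1/2 with slerp weights a = sin((1−f)δ)/sin δ ≈ 0.500, b = sin(fδ)/sin δ ≈ 0.500.
p = a·p₁ + b·p₂ ≈ (-0.390, 0.855, -0.342); φ = arcsin(p_z) ≈ -20.02°, λ = atan2(p_y, p_x) ≈ 114.52°.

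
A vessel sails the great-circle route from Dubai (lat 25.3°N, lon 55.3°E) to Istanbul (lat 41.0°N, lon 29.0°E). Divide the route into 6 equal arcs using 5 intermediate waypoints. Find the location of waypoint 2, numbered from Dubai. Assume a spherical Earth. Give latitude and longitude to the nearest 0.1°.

≈ lat 31.1°N, lon 47.6°E

The haversine formula gives a central angle δ ≈ 0.469 rad (26.9°) between the endpoints.
Interpolate at f = 2/6 with slerp weights a = sin((1−f)δ)/sin δ ≈ 0.681, b = sin(fδ)/sin δ ≈ 0.344.
p = a·p₁ + b·p₂ ≈ (0.578, 0.632, 0.517); φ = arcsin(p_z) ≈ 31.12°, λ = atan2(p_y, p_x) ≈ 47.57°.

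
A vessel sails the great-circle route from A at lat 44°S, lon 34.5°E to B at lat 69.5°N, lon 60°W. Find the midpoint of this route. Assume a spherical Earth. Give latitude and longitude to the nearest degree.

≈ lat 17°N, lon 8°E

Convert each endpoint to a unit vector on the sphere (x = cos φ cos λ, y = cos φ sin λ, z = sin φ).
The central angle between the endpoints is δ = arccos(p₁·p₂) ≈ 2.306 rad (132.1°).
Interpolate at f = 1/2 with slerp weights a = sin((1−f)δ)/sin δ ≈ 1.232, b = sin(fδ)/sin δ ≈ 1.232.
p = a·p₁ + b·p₂ ≈ (0.946, 0.128, 0.298); φ = arcsin(p_z) ≈ 17.34°, λ = atan2(p_y, p_x) ≈ 7.72°.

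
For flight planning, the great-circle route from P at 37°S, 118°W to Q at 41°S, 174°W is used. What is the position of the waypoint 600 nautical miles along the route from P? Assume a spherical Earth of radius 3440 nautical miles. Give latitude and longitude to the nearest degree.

≈ 40°S, 130°W

Write both endpoints as unit vectors p₁, p₂ with components (cos φ cos λ, cos φ sin λ, sin φ).
The central angle between the endpoints is δ = arccos(p₁·p₂) ≈ 0.750 rad (43.0°). The total great-circle distance is δ·R ≈ 0.750 × 3440 ≈ 2579 nmi, so the target fraction is f = 600/2579 ≈ 0.233.
Interpolate at f ≈ 0.233 with slerp weights a = sin((1−f)δ)/sin δ ≈ 0.798, b = sin(fδ)/sin δ ≈ 0.255.
p = a·p₁ + b·p₂ ≈ (-0.491, -0.583, -0.648); φ = arcsin(p_z) ≈ -40.36°, λ = atan2(p_y, p_x) ≈ -130.07°.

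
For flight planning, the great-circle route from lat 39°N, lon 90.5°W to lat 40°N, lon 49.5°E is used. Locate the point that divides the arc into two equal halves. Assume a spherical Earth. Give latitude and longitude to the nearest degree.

≈ lat 67°N, lon 22°W

Convert each endpoint to a unit vector on the sphere (x = cos φ cos λ, y = cos φ sin λ, z = sin φ).
The central angle between the endpoints is δ = arccos(p₁·p₂) ≈ 1.622 rad (93.0°).
Interpolate at f = 1/2 with slerp weights a = sin((1−f)δ)/sin δ ≈ 0.726, b = sin(fδ)/sin δ ≈ 0.726.
p = a·p₁ + b·p₂ ≈ (0.356, -0.141, 0.924); φ = arcsin(p_z) ≈ 67.46°, λ = atan2(p_y, p_x) ≈ -21.63°.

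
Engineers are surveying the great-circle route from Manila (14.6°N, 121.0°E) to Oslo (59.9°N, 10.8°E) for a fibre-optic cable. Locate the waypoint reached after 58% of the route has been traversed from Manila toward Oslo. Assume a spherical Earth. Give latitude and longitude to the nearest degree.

The haversine formula gives a central angle δ ≈ 1.520 rad (87.1°) between the endpoints.
Interpolate at f = 0.58 with slerp weights a = sin((1−f)δ)/sin δ ≈ 0.597, b = sin(fδ)/sin δ ≈ 0.773.
p = a·p₁ + b·p₂ ≈ (0.083, 0.568, 0.819); φ = arcsin(p_z) ≈ 54.99°, λ = atan2(p_y, p_x) ≈ 81.65°.

≈ (55°N, 82°E)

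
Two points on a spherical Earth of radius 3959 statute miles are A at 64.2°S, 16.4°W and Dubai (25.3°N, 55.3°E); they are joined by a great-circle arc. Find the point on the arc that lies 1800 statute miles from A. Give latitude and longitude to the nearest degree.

The haversine formula gives a central angle δ ≈ 1.835 rad (105.1°) between the endpoints. The total great-circle distance is δ·R ≈ 1.835 × 3959 ≈ 7265 mi, so the target fraction is f = 1800/7265 ≈ 0.248.
Interpolate at f ≈ 0.248 with slerp weights a = sin((1−f)δ)/sin δ ≈ 1.017, b = sin(fδ)/sin δ ≈ 0.455.
p = a·p₁ + b·p₂ ≈ (0.659, 0.213, -0.721); φ = arcsin(p_z) ≈ -46.17°, λ = atan2(p_y, p_x) ≈ 17.93°.

≈ 46°S, 18°E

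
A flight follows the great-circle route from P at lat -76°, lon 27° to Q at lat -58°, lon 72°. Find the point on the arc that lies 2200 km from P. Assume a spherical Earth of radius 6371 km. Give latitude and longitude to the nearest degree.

From cos δ = sin φ₁ sin φ₂ + cos φ₁ cos φ₂ cos Δλ, the central angle is δ ≈ 0.419 rad (24.0°). The total great-circle distance is δ·R ≈ 0.419 × 6371 ≈ 2669 km, so the target fraction is f = 2200/2669 ≈ 0.824.
Interpolate at f ≈ 0.824 with slerp weights a = sin((1−f)δ)/sin δ ≈ 0.181, b = sin(fδ)/sin δ ≈ 0.832.
p = a·p₁ + b·p₂ ≈ (0.175, 0.439, -0.881); φ = arcsin(p_z) ≈ -61.78°, λ = atan2(p_y, p_x) ≈ 68.25°.

≈ lat -62°, lon 68°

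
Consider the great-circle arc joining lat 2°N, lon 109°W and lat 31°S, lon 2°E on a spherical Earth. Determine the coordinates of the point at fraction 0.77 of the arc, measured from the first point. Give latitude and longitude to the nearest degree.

≈ lat 32°S, lon 27°W

Write both endpoints as unit vectors p₁, p₂ with components (cos φ cos λ, cos φ sin λ, sin φ).
The central angle between the endpoints is δ = arccos(p₁·p₂) ≈ 1.902 rad (109.0°).
Interpolate at f = 0.77 with slerp weights a = sin((1−f)δ)/sin δ ≈ 0.448, b = sin(fδ)/sin δ ≈ 1.051.
p = a·p₁ + b·p₂ ≈ (0.755, -0.392, -0.526); φ = arcsin(p_z) ≈ -31.73°, λ = atan2(p_y, p_x) ≈ -27.43°.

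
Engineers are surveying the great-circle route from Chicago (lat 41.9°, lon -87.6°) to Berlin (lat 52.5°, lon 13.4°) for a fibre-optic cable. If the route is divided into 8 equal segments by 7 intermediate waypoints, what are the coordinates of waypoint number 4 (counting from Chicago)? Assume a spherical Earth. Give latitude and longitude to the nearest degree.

Convert each endpoint to a unit vector on the sphere (x = cos φ cos λ, y = cos φ sin λ, z = sin φ).
The central angle between the endpoints is δ = arccos(p₁·p₂) ≈ 1.111 rad (63.7°).
Interpolate at f = 4/8 with slerp weights a = sin((1−f)δ)/sin δ ≈ 0.589, b = sin(fδ)/sin δ ≈ 0.589.
p = a·p₁ + b·p₂ ≈ (0.367, -0.355, 0.860); φ = arcsin(p_z) ≈ 59.32°, λ = atan2(p_y, p_x) ≈ -44.03°.

≈ lat 59°, lon -44°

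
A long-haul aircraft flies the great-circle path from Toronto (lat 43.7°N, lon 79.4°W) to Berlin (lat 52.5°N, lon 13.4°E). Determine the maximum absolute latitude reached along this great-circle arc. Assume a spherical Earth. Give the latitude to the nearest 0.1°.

The great circle lies in the plane with unit normal n̂ = (p₁ × p₂)/|p₁ × p₂|.
Here n̂_z ≈ +0.517; the vertex latitude is φ_max = arccos|n̂_z| ≈ 58.9°.
Check via Clairaut: cos φ_max = |cos φ₁| · sin C = cos(43.7°)·sin(45.7°) ≈ 0.517, again giving ≈ 58.9°.

≈ 58.9°N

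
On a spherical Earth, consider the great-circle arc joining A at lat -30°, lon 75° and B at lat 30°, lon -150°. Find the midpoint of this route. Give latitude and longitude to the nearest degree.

Write both endpoints as unit vectors p₁, p₂ with components (cos φ cos λ, cos φ sin λ, sin φ).
The central angle between the endpoints is δ = arccos(p₁·p₂) ≈ 2.466 rad (141.3°).
Interpolate at f = 1/2 with slerp weights a = sin((1−f)δ)/sin δ ≈ 1.509, b = sin(fδ)/sin δ ≈ 1.509.
p = a·p₁ + b·p₂ ≈ (-0.793, 0.609, 0.000); φ = arcsin(p_z) ≈ 0.00°, λ = atan2(p_y, p_x) ≈ 142.50°.

≈ lat 0°, lon 142°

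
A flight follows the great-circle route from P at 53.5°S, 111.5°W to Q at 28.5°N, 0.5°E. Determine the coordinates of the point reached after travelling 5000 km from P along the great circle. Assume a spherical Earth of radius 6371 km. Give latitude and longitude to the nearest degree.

≈ 34°S, 53°W

The haversine formula gives a central angle δ ≈ 2.189 rad (125.4°) between the endpoints. The total great-circle distance is δ·R ≈ 2.189 × 6371 ≈ 13945 km, so the target fraction is f = 5000/13945 ≈ 0.359.
Interpolate at f ≈ 0.359 with slerp weights a = sin((1−f)δ)/sin δ ≈ 1.210, b = sin(fδ)/sin δ ≈ 0.867.
p = a·p₁ + b·p₂ ≈ (0.498, -0.663, -0.559); φ = arcsin(p_z) ≈ -33.98°, λ = atan2(p_y, p_x) ≈ -53.08°.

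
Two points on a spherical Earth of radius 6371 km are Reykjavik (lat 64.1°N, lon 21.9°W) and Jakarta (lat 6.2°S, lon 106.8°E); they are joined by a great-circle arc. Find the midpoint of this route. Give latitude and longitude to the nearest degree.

Write both endpoints as unit vectors p₁, p₂ with components (cos φ cos λ, cos φ sin λ, sin φ).
The central angle between the endpoints is δ = arccos(p₁·p₂) ≈ 1.948 rad (111.6°).
Interpolate at f = 1/2 with slerp weights a = sin((1−f)δ)/sin δ ≈ 0.890, b = sin(fδ)/sin δ ≈ 0.890.
p = a·p₁ + b·p₂ ≈ (0.105, 0.702, 0.704); φ = arcsin(p_z) ≈ 44.78°, λ = atan2(p_y, p_x) ≈ 81.50°.

≈ lat 45°N, lon 81°E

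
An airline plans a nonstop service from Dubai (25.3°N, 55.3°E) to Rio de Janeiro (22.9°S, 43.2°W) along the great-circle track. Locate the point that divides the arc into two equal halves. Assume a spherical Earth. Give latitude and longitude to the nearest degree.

The haversine formula gives a central angle δ ≈ 1.864 rad (106.8°) between the endpoints.
Interpolate at f = 1/2 with slerp weights a = sin((1−f)δ)/sin δ ≈ 0.839, b = sin(fδ)/sin δ ≈ 0.839.
p = a·p₁ + b·p₂ ≈ (0.995, 0.095, 0.032); φ = arcsin(p_z) ≈ 1.84°, λ = atan2(p_y, p_x) ≈ 5.43°.

≈ (2°N, 5°E)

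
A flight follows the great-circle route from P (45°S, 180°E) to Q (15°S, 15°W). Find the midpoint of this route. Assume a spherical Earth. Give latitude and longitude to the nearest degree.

Write both endpoints as unit vectors p₁, p₂ with components (cos φ cos λ, cos φ sin λ, sin φ).
The central angle between the endpoints is δ = arccos(p₁·p₂) ≈ 2.068 rad (118.5°).
Interpolate at f = 1/2 with slerp weights a = sin((1−f)δ)/sin δ ≈ 0.978, b = sin(fδ)/sin δ ≈ 0.978.
p = a·p₁ + b·p₂ ≈ (0.221, -0.244, -0.944); φ = arcsin(p_z) ≈ -70.77°, λ = atan2(p_y, p_x) ≈ -47.90°.

≈ (71°S, 48°W)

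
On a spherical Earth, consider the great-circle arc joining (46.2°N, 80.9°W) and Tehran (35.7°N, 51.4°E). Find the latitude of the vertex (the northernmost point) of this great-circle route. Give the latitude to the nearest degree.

The great circle lies in the plane with unit normal n̂ = (p₁ × p₂)/|p₁ × p₂|.
Here n̂_z ≈ +0.416; the vertex latitude is φ_max = arccos|n̂_z| ≈ 65.4°.
Check via Clairaut: cos φ_max = |cos φ₁| · sin C = cos(46.2°)·sin(37.0°) ≈ 0.416, again giving ≈ 65.4°.

≈ 65°N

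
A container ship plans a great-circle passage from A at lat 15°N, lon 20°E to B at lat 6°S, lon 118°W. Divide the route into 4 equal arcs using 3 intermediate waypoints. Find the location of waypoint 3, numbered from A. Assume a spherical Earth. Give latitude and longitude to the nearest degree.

≈ lat 4°N, lon 85°W

The haversine formula gives a central angle δ ≈ 2.405 rad (137.8°) between the endpoints.
Interpolate at f = 3/4 with slerp weights a = sin((1−f)δ)/sin δ ≈ 0.842, b = sin(fδ)/sin δ ≈ 1.449.
p = a·p₁ + b·p₂ ≈ (0.088, -0.994, 0.067); φ = arcsin(p_z) ≈ 3.82°, λ = atan2(p_y, p_x) ≈ -84.93°.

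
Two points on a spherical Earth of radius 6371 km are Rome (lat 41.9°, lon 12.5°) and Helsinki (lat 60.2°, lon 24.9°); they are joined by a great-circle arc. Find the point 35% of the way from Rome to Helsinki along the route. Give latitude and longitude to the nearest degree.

≈ lat 48°, lon 16°

Write both endpoints as unit vectors p₁, p₂ with components (cos φ cos λ, cos φ sin λ, sin φ).
The central angle between the endpoints is δ = arccos(p₁·p₂) ≈ 0.346 rad (19.8°).
Interpolate at f = 0.35 with slerp weights a = sin((1−f)δ)/sin δ ≈ 0.658, b = sin(fδ)/sin δ ≈ 0.356.
p = a·p₁ + b·p₂ ≈ (0.638, 0.180, 0.748); φ = arcsin(p_z) ≈ 48.44°, λ = atan2(p_y, p_x) ≈ 15.78°.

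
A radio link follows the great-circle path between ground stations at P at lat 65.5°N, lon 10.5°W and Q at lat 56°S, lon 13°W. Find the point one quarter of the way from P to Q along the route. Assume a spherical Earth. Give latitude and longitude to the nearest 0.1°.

From cos δ = sin φ₁ sin φ₂ + cos φ₁ cos φ₂ cos Δλ, the central angle is δ ≈ 2.121 rad (121.5°).
Interpolate at f = 1/4 with slerp weights a = sin((1−f)δ)/sin δ ≈ 1.173, b = sin(fδ)/sin δ ≈ 0.593.
p = a·p₁ + b·p₂ ≈ (0.801, -0.163, 0.575); φ = arcsin(p_z) ≈ 35.13°, λ = atan2(p_y, p_x) ≈ -11.51°.

≈ lat 35.1°N, lon 11.5°W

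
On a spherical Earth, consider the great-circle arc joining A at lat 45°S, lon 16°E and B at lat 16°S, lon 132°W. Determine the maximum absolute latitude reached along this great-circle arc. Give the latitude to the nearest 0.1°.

The great circle lies in the plane with unit normal n̂ = (p₁ × p₂)/|p₁ × p₂|.
Here n̂_z ≈ -0.390; the vertex latitude is φ_max = arccos|n̂_z| ≈ 67.1°.

≈ 67.1°S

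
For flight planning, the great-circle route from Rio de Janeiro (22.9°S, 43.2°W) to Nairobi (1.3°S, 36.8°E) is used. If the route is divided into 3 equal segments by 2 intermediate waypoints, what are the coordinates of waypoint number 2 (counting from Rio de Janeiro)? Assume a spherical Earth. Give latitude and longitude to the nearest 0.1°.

≈ (11.3°S, 11.8°E)

From cos δ = sin φ₁ sin φ₂ + cos φ₁ cos φ₂ cos Δλ, the central angle is δ ≈ 1.401 rad (80.3°).
Interpolate at f = 2/3 with slerp weights a = sin((1−f)δ)/sin δ ≈ 0.457, b = sin(fδ)/sin δ ≈ 0.816.
p = a·p₁ + b·p₂ ≈ (0.960, 0.200, -0.196); φ = arcsin(p_z) ≈ -11.32°, λ = atan2(p_y, p_x) ≈ 11.80°.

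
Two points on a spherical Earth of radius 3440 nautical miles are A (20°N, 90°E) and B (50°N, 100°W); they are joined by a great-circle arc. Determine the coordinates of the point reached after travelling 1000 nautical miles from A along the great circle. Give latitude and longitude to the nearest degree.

Convert each endpoint to a unit vector on the sphere (x = cos φ cos λ, y = cos φ sin λ, z = sin φ).
The central angle between the endpoints is δ = arccos(p₁·p₂) ≈ 1.910 rad (109.4°). The total great-circle distance is δ·R ≈ 1.910 × 3440 ≈ 6571 nmi, so the target fraction is f = 1000/6571 ≈ 0.152.
Interpolate at f ≈ 0.152 with slerp weights a = sin((1−f)δ)/sin δ ≈ 1.059, b = sin(fδ)/sin δ ≈ 0.304.
p = a·p₁ + b·p₂ ≈ (-0.034, 0.803, 0.595); φ = arcsin(p_z) ≈ 36.52°, λ = atan2(p_y, p_x) ≈ 92.42°.

≈ (37°N, 92°E)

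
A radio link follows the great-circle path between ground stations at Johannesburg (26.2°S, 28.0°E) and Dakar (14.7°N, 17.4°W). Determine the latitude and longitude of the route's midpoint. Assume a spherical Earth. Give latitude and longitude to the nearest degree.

≈ (6°S, 4°E)

Write both endpoints as unit vectors p₁, p₂ with components (cos φ cos λ, cos φ sin λ, sin φ).
The central angle between the endpoints is δ = arccos(p₁·p₂) ≈ 1.050 rad (60.2°).
Interpolate at f = 1/2 with slerp weights a = sin((1−f)δ)/sin δ ≈ 0.578, b = sin(fδ)/sin δ ≈ 0.578.
p = a·p₁ + b·p₂ ≈ (0.991, 0.076, -0.108); φ = arcsin(p_z) ≈ -6.23°, λ = atan2(p_y, p_x) ≈ 4.40°.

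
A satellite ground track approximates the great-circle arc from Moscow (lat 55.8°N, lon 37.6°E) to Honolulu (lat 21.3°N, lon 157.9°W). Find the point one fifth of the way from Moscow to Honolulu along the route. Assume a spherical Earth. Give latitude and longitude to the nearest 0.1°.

≈ lat 74.7°N, lon 57.2°E

Write both endpoints as unit vectors p₁, p₂ with components (cos φ cos λ, cos φ sin λ, sin φ).
The central angle between the endpoints is δ = arccos(p₁·p₂) ≈ 1.776 rad (101.8°).
Interpolate at f = 1/5 with slerp weights a = sin((1−f)δ)/sin δ ≈ 1.010, b = sin(fδ)/sin δ ≈ 0.355.
p = a·p₁ + b·p₂ ≈ (0.143, 0.222, 0.965); φ = arcsin(p_z) ≈ 74.69°, λ = atan2(p_y, p_x) ≈ 57.18°.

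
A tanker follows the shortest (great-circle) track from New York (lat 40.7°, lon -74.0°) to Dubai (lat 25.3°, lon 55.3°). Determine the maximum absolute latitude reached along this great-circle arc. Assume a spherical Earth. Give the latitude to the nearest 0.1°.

≈ 57.5°

The great circle lies in the plane with unit normal n̂ = (p₁ × p₂)/|p₁ × p₂|.
Here n̂_z ≈ +0.537; the vertex latitude is φ_max = arccos|n̂_z| ≈ 57.5°.
Check via Clairaut: cos φ_max = |cos φ₁| · sin C = cos(40.7°)·sin(45.1°) ≈ 0.537, again giving ≈ 57.5°.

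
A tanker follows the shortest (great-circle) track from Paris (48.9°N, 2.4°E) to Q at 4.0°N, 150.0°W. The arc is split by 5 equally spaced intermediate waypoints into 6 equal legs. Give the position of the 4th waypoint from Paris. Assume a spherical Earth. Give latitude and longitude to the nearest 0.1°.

Convert each endpoint to a unit vector on the sphere (x = cos φ cos λ, y = cos φ sin λ, z = sin φ).
The central angle between the endpoints is δ = arccos(p₁·p₂) ≈ 2.128 rad (121.9°).
Interpolate at f = 4/6 with slerp weights a = sin((1−f)δ)/sin δ ≈ 0.767, b = sin(fδ)/sin δ ≈ 1.164.
p = a·p₁ + b·p₂ ≈ (-0.502, -0.560, 0.659); φ = arcsin(p_z) ≈ 41.25°, λ = atan2(p_y, p_x) ≈ -131.89°.

≈ 41.3°N, 131.9°W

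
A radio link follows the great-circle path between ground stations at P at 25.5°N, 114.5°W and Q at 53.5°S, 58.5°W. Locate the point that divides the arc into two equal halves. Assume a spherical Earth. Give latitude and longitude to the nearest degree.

Convert each endpoint to a unit vector on the sphere (x = cos φ cos λ, y = cos φ sin λ, z = sin φ).
The central angle between the endpoints is δ = arccos(p₁·p₂) ≈ 1.617 rad (92.6°).
Interpolate at f = 1/2 with slerp weights a = sin((1−f)δ)/sin δ ≈ 0.724, b = sin(fδ)/sin δ ≈ 0.724.
p = a·p₁ + b·p₂ ≈ (-0.046, -0.962, -0.270); φ = arcsin(p_z) ≈ -15.68°, λ = atan2(p_y, p_x) ≈ -92.74°.

≈ 16°S, 93°W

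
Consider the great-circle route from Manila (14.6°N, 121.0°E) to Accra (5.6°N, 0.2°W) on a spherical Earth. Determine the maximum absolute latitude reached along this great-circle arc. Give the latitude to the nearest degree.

≈ 21°N

The great circle lies in the plane with unit normal n̂ = (p₁ × p₂)/|p₁ × p₂|.
Here n̂_z ≈ -0.936; the vertex latitude is φ_max = arccos|n̂_z| ≈ 20.7°.
Check via Clairaut: cos φ_max = |cos φ₁| · sin C = cos(14.6°)·sin(75.2°) ≈ 0.936, again giving ≈ 20.7°.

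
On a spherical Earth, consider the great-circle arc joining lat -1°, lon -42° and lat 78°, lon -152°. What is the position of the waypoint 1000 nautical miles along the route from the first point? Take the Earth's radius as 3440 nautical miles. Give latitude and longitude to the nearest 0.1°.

≈ lat 15.3°, lon -45.3°

Convert each endpoint to a unit vector on the sphere (x = cos φ cos λ, y = cos φ sin λ, z = sin φ).
The central angle between the endpoints is δ = arccos(p₁·p₂) ≈ 1.659 rad (95.1°). The total great-circle distance is δ·R ≈ 1.659 × 3440 ≈ 5707 nmi, so the target fraction is f = 1000/5707 ≈ 0.175.
Interpolate at f ≈ 0.175 with slerp weights a = sin((1−f)δ)/sin δ ≈ 0.983, b = sin(fδ)/sin δ ≈ 0.288.
p = a·p₁ + b·p₂ ≈ (0.678, -0.686, 0.264); φ = arcsin(p_z) ≈ 15.32°, λ = atan2(p_y, p_x) ≈ -45.34°.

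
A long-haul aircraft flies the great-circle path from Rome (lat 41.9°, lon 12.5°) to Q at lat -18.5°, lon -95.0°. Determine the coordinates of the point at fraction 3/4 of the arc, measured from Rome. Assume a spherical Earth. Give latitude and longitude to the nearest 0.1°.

Write both endpoints as unit vectors p₁, p₂ with components (cos φ cos λ, cos φ sin λ, sin φ).
The central angle between the endpoints is δ = arccos(p₁·p₂) ≈ 2.009 rad (115.1°).
Interpolate at f = 3/4 with slerp weights a = sin((1−f)δ)/sin δ ≈ 0.532, b = sin(fδ)/sin δ ≈ 1.102.
p = a·p₁ + b·p₂ ≈ (0.295, -0.955, 0.005); φ = arcsin(p_z) ≈ 0.30°, λ = atan2(p_y, p_x) ≈ -72.83°.

≈ lat 0.3°, lon -72.8°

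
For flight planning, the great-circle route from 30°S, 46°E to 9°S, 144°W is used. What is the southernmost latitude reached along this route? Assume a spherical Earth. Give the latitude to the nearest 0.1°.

The great circle lies in the plane with unit normal n̂ = (p₁ × p₂)/|p₁ × p₂|.
Here n̂_z ≈ +0.230; the vertex latitude is φ_max = arccos|n̂_z| ≈ 76.7°.

≈ 76.7°S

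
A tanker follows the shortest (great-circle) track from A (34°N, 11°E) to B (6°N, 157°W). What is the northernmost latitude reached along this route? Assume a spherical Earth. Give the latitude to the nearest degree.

≈ 75°N

The great circle lies in the plane with unit normal n̂ = (p₁ × p₂)/|p₁ × p₂|.
Here n̂_z ≈ -0.258; the vertex latitude is φ_max = arccos|n̂_z| ≈ 75.0°.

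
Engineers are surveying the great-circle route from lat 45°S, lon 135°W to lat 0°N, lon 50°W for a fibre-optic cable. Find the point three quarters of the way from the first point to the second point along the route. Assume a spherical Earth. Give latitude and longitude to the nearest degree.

From cos δ = sin φ₁ sin φ₂ + cos φ₁ cos φ₂ cos Δλ, the central angle is δ ≈ 1.509 rad (86.5°).
Interpolate at f = 3/4 with slerp weights a = sin((1−f)δ)/sin δ ≈ 0.369, b = sin(fδ)/sin δ ≈ 0.907.
p = a·p₁ + b·p₂ ≈ (0.398, -0.879, -0.261); φ = arcsin(p_z) ≈ -15.13°, λ = atan2(p_y, p_x) ≈ -65.62°.

≈ lat 15°S, lon 66°W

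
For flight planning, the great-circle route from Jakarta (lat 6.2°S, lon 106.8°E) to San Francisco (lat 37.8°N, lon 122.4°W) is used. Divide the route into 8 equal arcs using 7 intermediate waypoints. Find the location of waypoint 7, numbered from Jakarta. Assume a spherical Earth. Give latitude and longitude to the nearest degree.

≈ lat 42°N, lon 142°W

From cos δ = sin φ₁ sin φ₂ + cos φ₁ cos φ₂ cos Δλ, the central angle is δ ≈ 2.189 rad (125.4°).
Interpolate at f = 7/8 with slerp weights a = sin((1−f)δ)/sin δ ≈ 0.332, b = sin(fδ)/sin δ ≈ 1.155.
p = a·p₁ + b·p₂ ≈ (-0.584, -0.455, 0.672); φ = arcsin(p_z) ≈ 42.23°, λ = atan2(p_y, p_x) ≈ -142.09°.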